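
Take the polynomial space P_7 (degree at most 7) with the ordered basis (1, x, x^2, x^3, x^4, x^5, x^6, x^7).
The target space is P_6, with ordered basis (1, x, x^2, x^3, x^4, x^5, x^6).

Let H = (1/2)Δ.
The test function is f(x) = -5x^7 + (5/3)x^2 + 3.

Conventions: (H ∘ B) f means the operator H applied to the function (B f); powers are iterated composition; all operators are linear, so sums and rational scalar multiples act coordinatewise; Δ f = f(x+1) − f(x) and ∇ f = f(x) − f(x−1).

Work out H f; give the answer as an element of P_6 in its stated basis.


Δ f = -35x^6 - 105x^5 - 175x^4 - 175x^3 - 105x^2 - (95/3)x - 10/3
((1/2)Δ) f = -(35/2)x^6 - (105/2)x^5 - (175/2)x^4 - (175/2)x^3 - (105/2)x^2 - (95/6)x - 5/3

the result is g(x) = -(35/2)x^6 - (105/2)x^5 - (175/2)x^4 - (175/2)x^3 - (105/2)x^2 - (95/6)x - 5/3


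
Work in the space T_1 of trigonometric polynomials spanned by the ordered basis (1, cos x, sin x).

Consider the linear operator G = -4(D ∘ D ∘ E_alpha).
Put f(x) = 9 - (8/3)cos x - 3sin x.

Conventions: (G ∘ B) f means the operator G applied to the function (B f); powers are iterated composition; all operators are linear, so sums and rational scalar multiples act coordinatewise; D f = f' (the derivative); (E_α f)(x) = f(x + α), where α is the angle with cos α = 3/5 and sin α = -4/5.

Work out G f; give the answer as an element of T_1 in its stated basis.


the image equals g(x) = (16/5)cos x - (236/15)sin x

E_alpha f = 9 + (4/5)cos x - (59/15)sin x
D E_alpha f = -(59/15)cos x - (4/5)sin x
D D E_alpha f = -(4/5)cos x + (59/15)sin x
(-4(D ∘ D ∘ E_alpha)) f = (16/5)cos x - (236/15)sin x


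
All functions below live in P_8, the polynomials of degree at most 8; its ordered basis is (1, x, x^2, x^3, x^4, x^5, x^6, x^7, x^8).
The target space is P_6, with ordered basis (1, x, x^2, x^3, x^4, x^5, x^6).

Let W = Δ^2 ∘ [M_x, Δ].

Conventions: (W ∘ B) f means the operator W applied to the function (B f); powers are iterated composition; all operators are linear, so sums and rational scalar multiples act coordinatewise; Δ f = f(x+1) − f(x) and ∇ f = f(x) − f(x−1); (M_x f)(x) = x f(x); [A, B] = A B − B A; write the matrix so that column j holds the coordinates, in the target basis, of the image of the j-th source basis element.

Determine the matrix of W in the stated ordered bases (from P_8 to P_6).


image of 1: 0
image of x: 0
image of x^2: -2
image of x^3: -6x - 12
image of x^4: -12x^2 - 48x - 50
image of x^5: -20x^3 - 120x^2 - 250x - 180
image of x^6: -30x^4 - 240x^3 - 750x^2 - 1080x - 602
image of x^7: -42x^5 - 420x^4 - 1750x^3 - 3780x^2 - 4214x - 1932
image of x^8: -56x^6 - 672x^5 - 3500x^4 - 10080x^3 - 16856x^2 - 15456x - 6050
each image's coordinates form column j of the matrix

the matrix is [[0, 0, -2, -12, -50, -180, -602, -1932, -6050]; [0, 0, 0, -6, -48, -250, -1080, -4214, -15456]; [0, 0, 0, 0, -12, -120, -750, -3780, -16856]; [0, 0, 0, 0, 0, -20, -240, -1750, -10080]; [0, 0, 0, 0, 0, 0, -30, -420, -3500]; [0, 0, 0, 0, 0, 0, 0, -42, -672]; [0, 0, 0, 0, 0, 0, 0, 0, -56]] (rows listed top to bottom)


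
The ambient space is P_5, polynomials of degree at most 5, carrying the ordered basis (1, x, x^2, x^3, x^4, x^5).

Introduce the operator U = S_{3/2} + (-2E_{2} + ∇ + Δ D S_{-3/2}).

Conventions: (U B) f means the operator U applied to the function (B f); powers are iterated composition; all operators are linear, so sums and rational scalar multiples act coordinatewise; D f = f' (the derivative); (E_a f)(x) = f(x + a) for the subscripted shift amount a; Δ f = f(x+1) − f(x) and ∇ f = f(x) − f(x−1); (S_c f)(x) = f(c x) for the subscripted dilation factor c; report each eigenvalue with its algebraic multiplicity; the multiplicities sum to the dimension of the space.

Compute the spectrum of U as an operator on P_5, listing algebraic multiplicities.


λ = -1 (multiplicity 1), λ = -1/2 (multiplicity 1), λ = 1/4 (multiplicity 1), λ = 11/8 (multiplicity 1), λ = 49/16 (multiplicity 1), λ = 179/32 (multiplicity 1)

image of 1: -1
image of x: -(1/2)x - 3
image of x^2: (1/4)x^2 - 6x - 9/2
image of x^3: (11/8)x^3 - 9x^2 - (189/4)x - 201/8
image of x^4: (49/16)x^4 - 12x^3 + (27/4)x^2 + (3/4)x - 51/4
image of x^5: (179/32)x^5 - 15x^4 - (1935/8)x^3 - (6045/16)x^2 - (2535/8)x - 3231/32
the matrix is upper triangular; its diagonal is (-1, -1/2, 1/4, 11/8, 49/16, 179/32)
for a triangular matrix the eigenvalues are the diagonal entries, with algebraic multiplicity their repetition count


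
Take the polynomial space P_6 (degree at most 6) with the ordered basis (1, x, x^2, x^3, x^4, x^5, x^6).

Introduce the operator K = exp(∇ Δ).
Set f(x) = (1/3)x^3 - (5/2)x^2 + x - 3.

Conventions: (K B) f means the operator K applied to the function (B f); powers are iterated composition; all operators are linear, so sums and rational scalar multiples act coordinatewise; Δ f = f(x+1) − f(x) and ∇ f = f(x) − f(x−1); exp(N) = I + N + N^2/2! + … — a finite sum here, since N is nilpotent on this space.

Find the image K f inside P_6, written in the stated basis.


order-1 term: 2x - 5
the series for exp(∇ Δ) f terminates at order 1
exp(∇ Δ) f = (1/3)x^3 - (5/2)x^2 + 3x - 8

g(x) = (1/3)x^3 - (5/2)x^2 + 3x - 8


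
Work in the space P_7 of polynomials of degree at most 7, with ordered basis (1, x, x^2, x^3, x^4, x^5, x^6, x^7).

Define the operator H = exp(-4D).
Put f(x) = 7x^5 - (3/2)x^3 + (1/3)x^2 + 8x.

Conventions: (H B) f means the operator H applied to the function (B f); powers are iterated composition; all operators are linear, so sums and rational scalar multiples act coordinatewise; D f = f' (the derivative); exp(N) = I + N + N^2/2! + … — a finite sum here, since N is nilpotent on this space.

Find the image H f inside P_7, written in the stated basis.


order-1 term: -140x^4 + 18x^2 - (8/3)x - 32
order-2 term: 1120x^3 - 72x + 16/3
order-3 term: -4480x^2 + 96
order-4 term: 8960x
order-5 term: -7168
the series for exp(-4D) f terminates at order 5
exp(-4D) f = 7x^5 - 140x^4 + (2237/2)x^3 - (13385/3)x^2 + (26680/3)x - 21296/3

the result is g(x) = 7x^5 - 140x^4 + (2237/2)x^3 - (13385/3)x^2 + (26680/3)x - 21296/3


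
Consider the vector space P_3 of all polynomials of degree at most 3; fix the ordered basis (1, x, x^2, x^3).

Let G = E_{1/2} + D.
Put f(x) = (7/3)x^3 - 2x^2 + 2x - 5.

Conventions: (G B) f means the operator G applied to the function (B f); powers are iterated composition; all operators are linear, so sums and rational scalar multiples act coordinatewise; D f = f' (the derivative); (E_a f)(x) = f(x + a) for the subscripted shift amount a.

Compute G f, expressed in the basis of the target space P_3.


E_{1/2} f = (7/3)x^3 + (3/2)x^2 + (7/4)x - 101/24
D f = 7x^2 - 4x + 2
(E_{1/2} + D) f = (7/3)x^3 + (17/2)x^2 - (9/4)x - 53/24

g(x) = (7/3)x^3 + (17/2)x^2 - (9/4)x - 53/24


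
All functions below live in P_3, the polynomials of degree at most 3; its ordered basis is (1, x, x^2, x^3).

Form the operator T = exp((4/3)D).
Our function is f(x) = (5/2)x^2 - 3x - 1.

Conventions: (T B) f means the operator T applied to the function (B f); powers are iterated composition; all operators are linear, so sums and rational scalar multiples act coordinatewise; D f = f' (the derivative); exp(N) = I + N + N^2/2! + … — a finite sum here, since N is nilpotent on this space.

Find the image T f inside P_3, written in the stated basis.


order-1 term: (20/3)x - 4
order-2 term: 40/9
the series for exp((4/3)D) f terminates at order 2
exp((4/3)D) f = (5/2)x^2 + (11/3)x - 5/9

g(x) = (5/2)x^2 + (11/3)x - 5/9


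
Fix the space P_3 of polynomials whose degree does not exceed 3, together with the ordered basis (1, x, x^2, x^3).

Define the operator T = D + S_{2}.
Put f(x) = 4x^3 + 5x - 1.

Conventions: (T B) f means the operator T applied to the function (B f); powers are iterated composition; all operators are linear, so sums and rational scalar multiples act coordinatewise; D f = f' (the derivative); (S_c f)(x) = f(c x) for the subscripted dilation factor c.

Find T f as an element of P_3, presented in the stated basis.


D f = 12x^2 + 5
S_{2} f = 32x^3 + 10x - 1
(D + S_{2}) f = 32x^3 + 12x^2 + 10x + 4

g(x) = 32x^3 + 12x^2 + 10x + 4


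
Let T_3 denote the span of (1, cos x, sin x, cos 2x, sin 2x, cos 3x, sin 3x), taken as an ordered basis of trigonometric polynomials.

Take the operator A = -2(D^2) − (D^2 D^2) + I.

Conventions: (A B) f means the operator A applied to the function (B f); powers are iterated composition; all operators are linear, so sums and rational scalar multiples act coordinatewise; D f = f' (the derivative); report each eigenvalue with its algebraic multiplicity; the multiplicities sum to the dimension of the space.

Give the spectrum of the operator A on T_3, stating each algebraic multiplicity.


image of 1: 1
image of cos x: 2cos x
image of sin x: 2sin x
image of cos 2x: -7cos 2x
image of sin 2x: -7sin 2x
image of cos 3x: -62cos 3x
image of sin 3x: -62sin 3x
the matrix is diagonal; its diagonal is (1, 2, 2, -7, -7, -62, -62)
for a triangular matrix the eigenvalues are the diagonal entries, with algebraic multiplicity their repetition count

λ = -62 (multiplicity 2), λ = -7 (multiplicity 2), λ = 1 (multiplicity 1), λ = 2 (multiplicity 2)


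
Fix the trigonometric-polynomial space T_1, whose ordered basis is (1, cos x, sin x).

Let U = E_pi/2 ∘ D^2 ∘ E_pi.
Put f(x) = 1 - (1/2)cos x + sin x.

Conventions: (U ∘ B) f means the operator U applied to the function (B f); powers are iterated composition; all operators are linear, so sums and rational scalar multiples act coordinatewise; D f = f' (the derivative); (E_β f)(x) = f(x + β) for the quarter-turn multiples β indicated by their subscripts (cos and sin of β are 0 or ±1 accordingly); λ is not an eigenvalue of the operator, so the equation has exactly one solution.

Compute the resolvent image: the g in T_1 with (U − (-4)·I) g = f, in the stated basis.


write g with unknown coordinates in the stated basis and equate coefficients in (U − (-4)·I) g = f
solving from the highest basis element down gives g = 1/4 - (3/17)cos x + (7/34)sin x
check: U g = (7/34)cos x + (3/17)sin x
so U g − (-4)·g = 1 - (1/2)cos x + sin x = f ✓

the image equals g(x) = 1/4 - (3/17)cos x + (7/34)sin x


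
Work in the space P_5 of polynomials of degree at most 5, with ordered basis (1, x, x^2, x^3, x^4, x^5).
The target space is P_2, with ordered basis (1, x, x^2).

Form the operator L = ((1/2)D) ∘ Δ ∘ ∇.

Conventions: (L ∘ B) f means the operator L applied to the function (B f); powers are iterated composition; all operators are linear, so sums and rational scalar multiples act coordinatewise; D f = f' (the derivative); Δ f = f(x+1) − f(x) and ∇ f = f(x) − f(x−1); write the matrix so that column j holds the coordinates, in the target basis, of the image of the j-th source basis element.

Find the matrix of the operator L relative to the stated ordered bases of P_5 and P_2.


the matrix is [[0, 0, 0, 3, 0, 5]; [0, 0, 0, 0, 12, 0]; [0, 0, 0, 0, 0, 30]] (rows listed top to bottom)

image of 1: 0
image of x: 0
image of x^2: 0
image of x^3: 3
image of x^4: 12x
image of x^5: 30x^2 + 5
each image's coordinates form column j of the matrix


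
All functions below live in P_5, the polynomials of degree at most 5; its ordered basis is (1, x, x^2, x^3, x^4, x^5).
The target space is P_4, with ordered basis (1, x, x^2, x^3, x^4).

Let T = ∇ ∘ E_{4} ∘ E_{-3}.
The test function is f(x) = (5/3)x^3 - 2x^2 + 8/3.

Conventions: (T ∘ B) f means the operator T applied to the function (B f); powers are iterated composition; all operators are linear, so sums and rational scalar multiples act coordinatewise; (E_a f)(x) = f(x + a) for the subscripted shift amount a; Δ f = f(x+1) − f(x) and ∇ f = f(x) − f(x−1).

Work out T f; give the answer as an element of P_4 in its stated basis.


the result is g(x) = 5x^2 + x - 1/3

E_{-3} f = (5/3)x^3 - 17x^2 + 57x - 181/3
E_{4} E_{-3} f = (5/3)x^3 + 3x^2 + x + 7/3
∇ E_{4} E_{-3} f = 5x^2 + x - 1/3


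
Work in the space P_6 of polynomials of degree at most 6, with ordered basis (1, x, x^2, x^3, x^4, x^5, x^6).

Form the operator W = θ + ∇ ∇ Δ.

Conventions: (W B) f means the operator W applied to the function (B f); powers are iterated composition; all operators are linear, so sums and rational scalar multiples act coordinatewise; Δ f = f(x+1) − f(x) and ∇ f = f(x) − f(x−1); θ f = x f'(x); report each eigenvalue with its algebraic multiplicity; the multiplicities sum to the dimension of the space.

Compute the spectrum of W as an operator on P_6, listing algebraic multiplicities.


λ = 0 (multiplicity 1), λ = 1 (multiplicity 1), λ = 2 (multiplicity 1), λ = 3 (multiplicity 1), λ = 4 (multiplicity 1), λ = 5 (multiplicity 1), λ = 6 (multiplicity 1)

image of 1: 0
image of x: x
image of x^2: 2x^2
image of x^3: 3x^3 + 6
image of x^4: 4x^4 + 24x - 12
image of x^5: 5x^5 + 60x^2 - 60x + 30
image of x^6: 6x^6 + 120x^3 - 180x^2 + 180x - 60
the matrix is upper triangular; its diagonal is (0, 1, 2, 3, 4, 5, 6)
for a triangular matrix the eigenvalues are the diagonal entries, with algebraic multiplicity their repetition count


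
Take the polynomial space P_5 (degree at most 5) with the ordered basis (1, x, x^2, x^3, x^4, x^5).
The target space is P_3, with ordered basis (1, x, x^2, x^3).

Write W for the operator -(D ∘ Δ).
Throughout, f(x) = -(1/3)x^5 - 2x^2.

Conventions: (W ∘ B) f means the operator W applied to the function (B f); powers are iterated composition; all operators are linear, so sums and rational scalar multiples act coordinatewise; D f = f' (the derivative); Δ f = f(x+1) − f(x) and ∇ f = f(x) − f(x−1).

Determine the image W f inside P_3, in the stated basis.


Δ f = -(5/3)x^4 - (10/3)x^3 - (10/3)x^2 - (17/3)x - 7/3
D Δ f = -(20/3)x^3 - 10x^2 - (20/3)x - 17/3
(-(D ∘ Δ)) f = (20/3)x^3 + 10x^2 + (20/3)x + 17/3

g(x) = (20/3)x^3 + 10x^2 + (20/3)x + 17/3


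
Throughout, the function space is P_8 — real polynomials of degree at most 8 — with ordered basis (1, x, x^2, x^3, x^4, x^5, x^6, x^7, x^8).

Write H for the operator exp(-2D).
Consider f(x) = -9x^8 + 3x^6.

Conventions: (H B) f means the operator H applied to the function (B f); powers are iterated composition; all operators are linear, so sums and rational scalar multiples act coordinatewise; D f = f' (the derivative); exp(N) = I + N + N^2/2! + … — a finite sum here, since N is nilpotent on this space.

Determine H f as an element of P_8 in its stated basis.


the result is g(x) = -9x^8 + 144x^7 - 1005x^6 + 3996x^5 - 9900x^4 + 15648x^3 - 15408x^2 + 8640x - 2112

order-1 term: 144x^7 - 36x^5
order-2 term: -1008x^6 + 180x^4
order-3 term: 4032x^5 - 480x^3
order-4 term: -10080x^4 + 720x^2
order-5 term: 16128x^3 - 576x
order-6 term: -16128x^2 + 192
order-7 term: 9216x
order-8 term: -2304
the series for exp(-2D) f terminates at order 8
exp(-2D) f = -9x^8 + 144x^7 - 1005x^6 + 3996x^5 - 9900x^4 + 15648x^3 - 15408x^2 + 8640x - 2112


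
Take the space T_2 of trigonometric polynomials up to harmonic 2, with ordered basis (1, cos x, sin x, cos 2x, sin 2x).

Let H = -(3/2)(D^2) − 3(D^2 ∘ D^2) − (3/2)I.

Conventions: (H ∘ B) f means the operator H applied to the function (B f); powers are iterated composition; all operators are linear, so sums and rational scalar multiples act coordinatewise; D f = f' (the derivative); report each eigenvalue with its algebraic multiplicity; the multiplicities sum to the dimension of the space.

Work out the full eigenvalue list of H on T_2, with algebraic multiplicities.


image of 1: -3/2
image of cos x: -3cos x
image of sin x: -3sin x
image of cos 2x: -(87/2)cos 2x
image of sin 2x: -(87/2)sin 2x
the matrix is diagonal; its diagonal is (-3/2, -3, -3, -87/2, -87/2)
for a triangular matrix the eigenvalues are the diagonal entries, with algebraic multiplicity their repetition count

λ = -87/2 (multiplicity 2), λ = -3 (multiplicity 2), λ = -3/2 (multiplicity 1)


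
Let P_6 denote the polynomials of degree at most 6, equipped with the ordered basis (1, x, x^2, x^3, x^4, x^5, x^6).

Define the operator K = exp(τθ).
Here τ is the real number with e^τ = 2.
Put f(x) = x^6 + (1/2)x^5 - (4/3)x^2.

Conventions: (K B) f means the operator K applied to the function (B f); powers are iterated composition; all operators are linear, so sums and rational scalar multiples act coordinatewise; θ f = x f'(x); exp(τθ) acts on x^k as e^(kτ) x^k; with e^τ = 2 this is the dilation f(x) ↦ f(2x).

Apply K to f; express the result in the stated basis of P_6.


exp(τθ) x^k = e^(kτ) x^k; with e^τ = 2 this sends x^k to 2^k x^k
x^2 ↦ 4 x^2
x^5 ↦ 32 x^5
x^6 ↦ 64 x^6
applying this coordinatewise to f: exp(τθ) f = 64x^6 + 16x^5 - (16/3)x^2

g(x) = 64x^6 + 16x^5 - (16/3)x^2


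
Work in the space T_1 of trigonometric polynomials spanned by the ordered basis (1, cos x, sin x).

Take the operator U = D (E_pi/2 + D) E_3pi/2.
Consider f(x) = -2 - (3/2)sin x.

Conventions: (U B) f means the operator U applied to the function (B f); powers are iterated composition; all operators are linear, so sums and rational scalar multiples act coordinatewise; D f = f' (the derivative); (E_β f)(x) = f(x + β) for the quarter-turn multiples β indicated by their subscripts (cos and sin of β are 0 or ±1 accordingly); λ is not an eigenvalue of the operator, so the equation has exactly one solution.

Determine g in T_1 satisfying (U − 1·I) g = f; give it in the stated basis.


g(x) = 2 + (3/5)cos x + (3/10)sin x

write g with unknown coordinates in the stated basis and equate coefficients in (U − 1·I) g = f
solving from the highest basis element down gives g = 2 + (3/5)cos x + (3/10)sin x
check: U g = (3/5)cos x - (6/5)sin x
so U g − 1·g = -2 - (3/2)sin x = f ✓


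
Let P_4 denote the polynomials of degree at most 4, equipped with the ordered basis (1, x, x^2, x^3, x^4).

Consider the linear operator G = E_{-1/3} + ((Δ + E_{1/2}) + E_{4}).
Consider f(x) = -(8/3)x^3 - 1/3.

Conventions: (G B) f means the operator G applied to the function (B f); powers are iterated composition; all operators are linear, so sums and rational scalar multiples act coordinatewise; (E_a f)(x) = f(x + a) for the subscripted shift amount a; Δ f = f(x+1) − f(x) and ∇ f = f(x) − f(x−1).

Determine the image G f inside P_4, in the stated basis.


g(x) = -8x^3 - (124/3)x^2 - (1250/9)x - 14140/81

E_{-1/3} f = -(8/3)x^3 + (8/3)x^2 - (8/9)x - 19/81
Δ f = -8x^2 - 8x - 8/3
E_{1/2} f = -(8/3)x^3 - 4x^2 - 2x - 2/3
(Δ + E_{1/2}) f = -(8/3)x^3 - 12x^2 - 10x - 10/3
E_{4} f = -(8/3)x^3 - 32x^2 - 128x - 171
((Δ + E_{1/2}) + E_{4}) f = -(16/3)x^3 - 44x^2 - 138x - 523/3
(E_{-1/3} + ((Δ + E_{1/2}) + E_{4})) f = -8x^3 - (124/3)x^2 - (1250/9)x - 14140/81


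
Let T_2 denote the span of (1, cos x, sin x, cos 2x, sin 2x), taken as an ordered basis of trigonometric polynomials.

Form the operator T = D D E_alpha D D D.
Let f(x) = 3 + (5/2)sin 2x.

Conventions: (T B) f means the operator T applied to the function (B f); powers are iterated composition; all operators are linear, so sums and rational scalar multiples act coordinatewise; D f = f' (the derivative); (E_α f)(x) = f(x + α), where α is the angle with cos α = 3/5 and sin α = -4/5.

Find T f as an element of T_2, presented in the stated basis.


D f = 5cos 2x
D D f = -10sin 2x
D D D f = -20cos 2x
E_alpha (D D D) f = (28/5)cos 2x - (96/5)sin 2x
D E_alpha (D D D) f = -(192/5)cos 2x - (56/5)sin 2x
D (D E_alpha) (D D D) f = -(112/5)cos 2x + (384/5)sin 2x

the image equals g(x) = -(112/5)cos 2x + (384/5)sin 2x


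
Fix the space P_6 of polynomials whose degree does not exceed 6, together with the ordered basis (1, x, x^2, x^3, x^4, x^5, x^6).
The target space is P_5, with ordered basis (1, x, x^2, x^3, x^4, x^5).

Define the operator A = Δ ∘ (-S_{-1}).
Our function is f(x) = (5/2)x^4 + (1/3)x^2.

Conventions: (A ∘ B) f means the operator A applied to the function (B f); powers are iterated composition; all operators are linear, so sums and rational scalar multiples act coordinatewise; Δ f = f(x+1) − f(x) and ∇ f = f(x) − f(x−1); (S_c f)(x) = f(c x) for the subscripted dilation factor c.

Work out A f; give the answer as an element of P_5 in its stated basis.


g(x) = -10x^3 - 15x^2 - (32/3)x - 17/6

S_{-1} f = (5/2)x^4 + (1/3)x^2
(-S_{-1}) f = -(5/2)x^4 - (1/3)x^2
Δ (-S_{-1}) f = -10x^3 - 15x^2 - (32/3)x - 17/6


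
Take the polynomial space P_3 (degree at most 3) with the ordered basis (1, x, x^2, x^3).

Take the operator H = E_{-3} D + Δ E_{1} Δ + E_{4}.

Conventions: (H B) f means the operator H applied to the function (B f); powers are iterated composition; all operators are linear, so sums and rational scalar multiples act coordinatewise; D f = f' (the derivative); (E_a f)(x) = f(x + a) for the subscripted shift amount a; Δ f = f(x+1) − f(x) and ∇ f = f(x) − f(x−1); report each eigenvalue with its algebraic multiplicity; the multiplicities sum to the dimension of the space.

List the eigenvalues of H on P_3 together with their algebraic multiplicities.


image of 1: 1
image of x: x + 5
image of x^2: x^2 + 10x + 12
image of x^3: x^3 + 15x^2 + 36x + 103
the matrix is upper triangular; its diagonal is (1, 1, 1, 1)
for a triangular matrix the eigenvalues are the diagonal entries, with algebraic multiplicity their repetition count

λ = 1 (multiplicity 4)


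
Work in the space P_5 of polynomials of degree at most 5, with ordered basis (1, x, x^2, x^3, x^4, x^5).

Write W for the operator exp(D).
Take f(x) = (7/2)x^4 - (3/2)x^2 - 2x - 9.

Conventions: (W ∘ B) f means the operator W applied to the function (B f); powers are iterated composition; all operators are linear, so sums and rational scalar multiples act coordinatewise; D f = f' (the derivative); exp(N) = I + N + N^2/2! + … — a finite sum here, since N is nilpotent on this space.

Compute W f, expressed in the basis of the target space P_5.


g(x) = (7/2)x^4 + 14x^3 + (39/2)x^2 + 9x - 9

order-1 term: 14x^3 - 3x - 2
order-2 term: 21x^2 - 3/2
order-3 term: 14x
order-4 term: 7/2
the series for exp(D) f terminates at order 4
exp(D) f = (7/2)x^4 + 14x^3 + (39/2)x^2 + 9x - 9


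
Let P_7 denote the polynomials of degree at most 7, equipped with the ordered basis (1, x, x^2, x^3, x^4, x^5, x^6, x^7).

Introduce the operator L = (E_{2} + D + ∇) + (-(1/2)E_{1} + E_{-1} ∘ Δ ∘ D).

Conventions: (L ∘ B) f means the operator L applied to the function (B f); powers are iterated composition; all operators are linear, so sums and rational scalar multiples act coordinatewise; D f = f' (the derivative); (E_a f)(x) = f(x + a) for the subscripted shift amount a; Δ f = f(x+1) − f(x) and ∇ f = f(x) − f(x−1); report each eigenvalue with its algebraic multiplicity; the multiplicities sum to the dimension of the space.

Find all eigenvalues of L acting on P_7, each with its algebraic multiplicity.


λ = 1/2 (multiplicity 8)

image of 1: 1/2
image of x: (1/2)x + 7/2
image of x^2: (1/2)x^2 + 7x + 9/2
image of x^3: (1/2)x^3 + (21/2)x^2 + (27/2)x + 11/2
image of x^4: (1/2)x^4 + 14x^3 + 27x^2 + 22x + 37/2
image of x^5: (1/2)x^5 + (35/2)x^4 + 45x^3 + 55x^2 + (185/2)x + 55/2
image of x^6: (1/2)x^6 + 21x^5 + (135/2)x^4 + 110x^3 + (555/2)x^2 + 165x + 137/2
image of x^7: (1/2)x^7 + (49/2)x^6 + (189/2)x^5 + (385/2)x^4 + (1295/2)x^3 + (1155/2)x^2 + (959/2)x + 243/2
the matrix is upper triangular; its diagonal is (1/2, 1/2, 1/2, 1/2, 1/2, 1/2, 1/2, 1/2)
for a triangular matrix the eigenvalues are the diagonal entries, with algebraic multiplicity their repetition count


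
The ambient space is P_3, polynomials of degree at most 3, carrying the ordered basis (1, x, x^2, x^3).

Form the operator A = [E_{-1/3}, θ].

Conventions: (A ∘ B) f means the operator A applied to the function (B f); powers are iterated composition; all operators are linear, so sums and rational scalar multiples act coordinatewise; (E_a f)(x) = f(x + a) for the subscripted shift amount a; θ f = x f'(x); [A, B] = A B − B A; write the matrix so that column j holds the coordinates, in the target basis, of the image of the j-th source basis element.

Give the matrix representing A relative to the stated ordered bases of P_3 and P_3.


the matrix is [[0, -1/3, 2/9, -1/9]; [0, 0, -2/3, 2/3]; [0, 0, 0, -1]; [0, 0, 0, 0]] (rows listed top to bottom)

image of 1: 0
image of x: -1/3
image of x^2: -(2/3)x + 2/9
image of x^3: -x^2 + (2/3)x - 1/9
each image's coordinates form column j of the matrix


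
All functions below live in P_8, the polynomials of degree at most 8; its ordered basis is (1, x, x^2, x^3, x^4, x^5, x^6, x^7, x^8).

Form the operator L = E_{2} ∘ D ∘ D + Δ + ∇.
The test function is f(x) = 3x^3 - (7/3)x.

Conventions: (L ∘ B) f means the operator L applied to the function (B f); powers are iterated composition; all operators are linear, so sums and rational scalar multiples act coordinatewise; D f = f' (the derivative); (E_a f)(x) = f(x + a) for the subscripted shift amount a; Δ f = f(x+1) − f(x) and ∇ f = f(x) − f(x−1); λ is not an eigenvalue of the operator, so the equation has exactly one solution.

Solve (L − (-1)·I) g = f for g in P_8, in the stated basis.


write g with unknown coordinates in the stated basis and equate coefficients in (L − (-1)·I) g = f
solving from the highest basis element down gives g = 3x^3 - 18x^2 + (155/3)x - 328/3
check: L g = 18x^2 - 54x + 328/3
so L g − (-1)·g = 3x^3 - (7/3)x = f ✓

the result is g(x) = 3x^3 - 18x^2 + (155/3)x - 328/3


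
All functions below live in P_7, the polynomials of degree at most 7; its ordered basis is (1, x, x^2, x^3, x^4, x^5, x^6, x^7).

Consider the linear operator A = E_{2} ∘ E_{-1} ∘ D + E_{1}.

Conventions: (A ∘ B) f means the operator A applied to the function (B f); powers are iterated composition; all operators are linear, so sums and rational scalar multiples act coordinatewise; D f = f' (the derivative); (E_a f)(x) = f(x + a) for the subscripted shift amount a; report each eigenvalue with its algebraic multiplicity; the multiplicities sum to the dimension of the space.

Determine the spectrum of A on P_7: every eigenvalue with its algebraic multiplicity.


image of 1: 1
image of x: x + 2
image of x^2: x^2 + 4x + 3
image of x^3: x^3 + 6x^2 + 9x + 4
image of x^4: x^4 + 8x^3 + 18x^2 + 16x + 5
image of x^5: x^5 + 10x^4 + 30x^3 + 40x^2 + 25x + 6
image of x^6: x^6 + 12x^5 + 45x^4 + 80x^3 + 75x^2 + 36x + 7
image of x^7: x^7 + 14x^6 + 63x^5 + 140x^4 + 175x^3 + 126x^2 + 49x + 8
the matrix is upper triangular; its diagonal is (1, 1, 1, 1, 1, 1, 1, 1)
for a triangular matrix the eigenvalues are the diagonal entries, with algebraic multiplicity their repetition count

λ = 1 (multiplicity 8)


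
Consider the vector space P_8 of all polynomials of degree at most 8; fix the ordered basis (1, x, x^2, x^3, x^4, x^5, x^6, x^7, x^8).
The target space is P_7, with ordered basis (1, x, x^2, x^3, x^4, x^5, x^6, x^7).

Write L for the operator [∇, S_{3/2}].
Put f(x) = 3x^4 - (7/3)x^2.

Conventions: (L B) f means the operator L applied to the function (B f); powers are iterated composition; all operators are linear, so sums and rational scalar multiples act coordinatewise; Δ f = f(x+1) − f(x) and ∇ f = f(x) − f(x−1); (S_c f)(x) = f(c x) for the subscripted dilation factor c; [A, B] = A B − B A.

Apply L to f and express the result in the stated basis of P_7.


S_{3/2} f = (243/16)x^4 - (21/4)x^2
∇ S_{3/2} f = (243/4)x^3 - (729/8)x^2 + (201/4)x - 159/16
∇ f = 12x^3 - 18x^2 + (22/3)x - 2/3
S_{3/2} ∇ f = (81/2)x^3 - (81/2)x^2 + 11x - 2/3
[∇, S_{3/2}] f = (81/4)x^3 - (405/8)x^2 + (157/4)x - 445/48

the result is g(x) = (81/4)x^3 - (405/8)x^2 + (157/4)x - 445/48


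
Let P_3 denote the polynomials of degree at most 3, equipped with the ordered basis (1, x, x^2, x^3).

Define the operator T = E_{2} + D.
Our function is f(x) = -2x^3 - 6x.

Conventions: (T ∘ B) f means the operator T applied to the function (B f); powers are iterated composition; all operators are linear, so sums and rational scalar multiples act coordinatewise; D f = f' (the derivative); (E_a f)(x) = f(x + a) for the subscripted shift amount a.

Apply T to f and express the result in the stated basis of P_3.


the result is g(x) = -2x^3 - 18x^2 - 30x - 34

E_{2} f = -2x^3 - 12x^2 - 30x - 28
D f = -6x^2 - 6
(E_{2} + D) f = -2x^3 - 18x^2 - 30x - 34


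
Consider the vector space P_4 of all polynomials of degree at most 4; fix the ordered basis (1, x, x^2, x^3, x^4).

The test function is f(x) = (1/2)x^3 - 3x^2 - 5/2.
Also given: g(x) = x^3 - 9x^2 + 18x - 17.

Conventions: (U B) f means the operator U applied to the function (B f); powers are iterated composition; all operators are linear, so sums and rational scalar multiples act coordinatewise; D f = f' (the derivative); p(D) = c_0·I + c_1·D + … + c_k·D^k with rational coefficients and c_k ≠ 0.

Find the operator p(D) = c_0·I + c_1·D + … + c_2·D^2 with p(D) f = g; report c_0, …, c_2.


p(D) = 2·I − 2·D + 2·D^2, i.e. c_0 = 2, c_1 = -2, c_2 = 2

D^0 f = (1/2)x^3 - 3x^2 - 5/2
D^1 f = (3/2)x^2 - 6x
D^2 f = 3x - 6
matching coefficients of g against c_0 f + c_1 Df + … from the top degree down determines the c_i
solution: c_0 = 2, c_1 = -2, c_2 = 2


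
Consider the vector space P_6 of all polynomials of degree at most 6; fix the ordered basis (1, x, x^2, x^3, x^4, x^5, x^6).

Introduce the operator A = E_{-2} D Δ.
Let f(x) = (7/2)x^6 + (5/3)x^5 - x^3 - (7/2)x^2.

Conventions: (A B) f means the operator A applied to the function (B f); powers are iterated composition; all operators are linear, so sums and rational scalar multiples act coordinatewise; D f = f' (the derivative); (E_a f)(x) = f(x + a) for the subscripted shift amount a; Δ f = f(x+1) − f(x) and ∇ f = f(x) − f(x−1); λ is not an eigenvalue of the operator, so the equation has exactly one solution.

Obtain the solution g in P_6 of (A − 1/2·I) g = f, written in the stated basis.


write g with unknown coordinates in the stated basis and equate coefficients in (A − 1/2·I) g = f
solving from the highest basis element down gives g = -7x^6 - (10/3)x^5 - 420x^4 + (7166/3)x^3 - 15353x^2 + (192812/3)x - 130032
check: A g = -210x^4 + (3580/3)x^3 - 7680x^2 + (96406/3)x - 65016
so A g − 1/2·g = (7/2)x^6 + (5/3)x^5 - x^3 - (7/2)x^2 = f ✓

the image equals g(x) = -7x^6 - (10/3)x^5 - 420x^4 + (7166/3)x^3 - 15353x^2 + (192812/3)x - 130032


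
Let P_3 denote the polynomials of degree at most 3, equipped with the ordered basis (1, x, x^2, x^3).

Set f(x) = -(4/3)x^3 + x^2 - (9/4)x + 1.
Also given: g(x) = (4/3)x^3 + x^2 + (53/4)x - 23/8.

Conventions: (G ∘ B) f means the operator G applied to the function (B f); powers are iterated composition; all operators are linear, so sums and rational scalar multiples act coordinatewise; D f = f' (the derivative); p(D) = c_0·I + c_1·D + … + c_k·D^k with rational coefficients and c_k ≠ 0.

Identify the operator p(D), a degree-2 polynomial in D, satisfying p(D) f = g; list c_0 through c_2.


c_0 = -1, c_1 = -1/2, c_2 = -3/2

D^0 f = -(4/3)x^3 + x^2 - (9/4)x + 1
D^1 f = -4x^2 + 2x - 9/4
D^2 f = -8x + 2
matching coefficients of g against c_0 f + c_1 Df + … from the top degree down determines the c_i
solution: c_0 = -1, c_1 = -1/2, c_2 = -3/2


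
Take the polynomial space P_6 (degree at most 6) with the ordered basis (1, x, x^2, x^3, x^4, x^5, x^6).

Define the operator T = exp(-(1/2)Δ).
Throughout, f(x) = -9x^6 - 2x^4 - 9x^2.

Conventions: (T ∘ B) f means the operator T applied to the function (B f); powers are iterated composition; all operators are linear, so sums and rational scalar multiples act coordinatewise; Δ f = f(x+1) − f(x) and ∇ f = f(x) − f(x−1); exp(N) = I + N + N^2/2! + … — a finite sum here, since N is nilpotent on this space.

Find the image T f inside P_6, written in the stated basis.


the result is g(x) = -9x^6 + 27x^5 + (127/4)x^4 - (37/2)x^3 - (1311/16)x^2 - (493/16)x + 297/64

order-1 term: 27x^5 + (135/2)x^4 + 94x^3 + (147/2)x^2 + 40x + 10
order-2 term: -(135/4)x^4 - 135x^3 - (957/4)x^2 - (417/2)x - 151/2
order-3 term: (45/2)x^3 + (405/4)x^2 + (679/4)x + 411/4
order-4 term: -(135/16)x^2 - (135/4)x - 587/16
order-5 term: (27/16)x + 135/32
order-6 term: -9/64
the series for exp(-(1/2)Δ) f terminates at order 6
exp(-(1/2)Δ) f = -9x^6 + 27x^5 + (127/4)x^4 - (37/2)x^3 - (1311/16)x^2 - (493/16)x + 297/64


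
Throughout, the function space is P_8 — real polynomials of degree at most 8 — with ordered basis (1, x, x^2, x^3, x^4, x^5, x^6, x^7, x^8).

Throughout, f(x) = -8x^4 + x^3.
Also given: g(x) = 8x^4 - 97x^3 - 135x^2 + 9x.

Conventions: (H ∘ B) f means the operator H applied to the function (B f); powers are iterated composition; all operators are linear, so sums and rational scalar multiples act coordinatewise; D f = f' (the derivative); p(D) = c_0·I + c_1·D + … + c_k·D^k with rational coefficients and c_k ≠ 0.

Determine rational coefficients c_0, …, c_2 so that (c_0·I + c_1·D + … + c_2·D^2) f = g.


D^0 f = -8x^4 + x^3
D^1 f = -32x^3 + 3x^2
D^2 f = -96x^2 + 6x
matching coefficients of g against c_0 f + c_1 Df + … from the top degree down determines the c_i
solution: c_0 = -1, c_1 = 3, c_2 = 3/2

c_0 = -1, c_1 = 3, c_2 = 3/2


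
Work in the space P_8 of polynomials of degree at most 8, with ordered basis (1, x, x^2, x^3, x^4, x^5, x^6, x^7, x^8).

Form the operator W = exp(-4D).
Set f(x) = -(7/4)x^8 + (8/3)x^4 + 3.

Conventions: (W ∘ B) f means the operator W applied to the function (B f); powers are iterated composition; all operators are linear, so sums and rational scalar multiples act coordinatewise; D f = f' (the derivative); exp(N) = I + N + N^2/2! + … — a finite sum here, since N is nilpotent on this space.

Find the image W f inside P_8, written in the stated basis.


the result is g(x) = -(7/4)x^8 + 56x^7 - 784x^6 + 6272x^5 - (94072/3)x^4 + (300928/3)x^3 - 200448x^2 + (686080/3)x - 342007/3

order-1 term: 56x^7 - (128/3)x^3
order-2 term: -784x^6 + 256x^2
order-3 term: 6272x^5 - (2048/3)x
order-4 term: -31360x^4 + 2048/3
order-5 term: 100352x^3
order-6 term: -200704x^2
order-7 term: 229376x
order-8 term: -114688
the series for exp(-4D) f terminates at order 8
exp(-4D) f = -(7/4)x^8 + 56x^7 - 784x^6 + 6272x^5 - (94072/3)x^4 + (300928/3)x^3 - 200448x^2 + (686080/3)x - 342007/3


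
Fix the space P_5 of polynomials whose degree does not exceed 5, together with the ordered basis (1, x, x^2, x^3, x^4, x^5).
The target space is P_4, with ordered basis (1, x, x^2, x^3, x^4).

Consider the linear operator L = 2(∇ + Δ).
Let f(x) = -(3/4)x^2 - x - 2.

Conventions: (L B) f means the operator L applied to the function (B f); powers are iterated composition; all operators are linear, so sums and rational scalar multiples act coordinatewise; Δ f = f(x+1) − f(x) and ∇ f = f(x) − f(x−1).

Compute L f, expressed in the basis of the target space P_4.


∇ f = -(3/2)x - 1/4
Δ f = -(3/2)x - 7/4
(∇ + Δ) f = -3x - 2
(2(∇ + Δ)) f = -6x - 4

g(x) = -6x - 4


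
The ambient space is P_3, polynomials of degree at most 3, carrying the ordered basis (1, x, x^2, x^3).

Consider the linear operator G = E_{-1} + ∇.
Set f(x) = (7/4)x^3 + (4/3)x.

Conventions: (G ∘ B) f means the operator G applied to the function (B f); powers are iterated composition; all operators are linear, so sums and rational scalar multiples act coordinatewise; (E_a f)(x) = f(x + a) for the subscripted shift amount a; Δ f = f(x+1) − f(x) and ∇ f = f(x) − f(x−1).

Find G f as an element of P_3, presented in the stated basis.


E_{-1} f = (7/4)x^3 - (21/4)x^2 + (79/12)x - 37/12
∇ f = (21/4)x^2 - (21/4)x + 37/12
(E_{-1} + ∇) f = (7/4)x^3 + (4/3)x

g(x) = (7/4)x^3 + (4/3)x


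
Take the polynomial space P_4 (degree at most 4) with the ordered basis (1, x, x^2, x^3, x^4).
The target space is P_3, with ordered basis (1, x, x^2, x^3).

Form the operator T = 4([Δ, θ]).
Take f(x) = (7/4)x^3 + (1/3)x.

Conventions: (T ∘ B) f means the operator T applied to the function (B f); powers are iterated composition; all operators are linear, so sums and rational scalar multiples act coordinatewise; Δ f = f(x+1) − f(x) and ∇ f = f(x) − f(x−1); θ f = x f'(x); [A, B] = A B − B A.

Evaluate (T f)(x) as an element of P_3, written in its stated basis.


g(x) = 21x^2 + 42x + 67/3

θ f = (21/4)x^3 + (1/3)x
Δ θ f = (63/4)x^2 + (63/4)x + 67/12
Δ f = (21/4)x^2 + (21/4)x + 25/12
θ Δ f = (21/2)x^2 + (21/4)x
[Δ, θ] f = (21/4)x^2 + (21/2)x + 67/12
(4([Δ, θ])) f = 21x^2 + 42x + 67/3


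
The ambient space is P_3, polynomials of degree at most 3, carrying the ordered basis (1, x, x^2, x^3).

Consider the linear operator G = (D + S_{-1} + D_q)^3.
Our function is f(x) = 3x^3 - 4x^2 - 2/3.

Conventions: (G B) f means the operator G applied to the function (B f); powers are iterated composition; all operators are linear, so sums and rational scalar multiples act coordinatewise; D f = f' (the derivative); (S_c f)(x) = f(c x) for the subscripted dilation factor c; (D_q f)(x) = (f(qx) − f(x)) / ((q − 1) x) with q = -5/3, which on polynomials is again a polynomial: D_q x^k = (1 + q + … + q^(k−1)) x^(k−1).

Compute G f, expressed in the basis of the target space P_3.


D f = 9x^2 - 8x
S_{-1} f = -3x^3 - 4x^2 - 2/3
D_q f = (19/3)x^2 + (8/3)x
(D + S_{-1} + D_q) f = -3x^3 + (34/3)x^2 - (16/3)x - 2/3
D (D + S_{-1} + D_q) f = -9x^2 + (68/3)x - 16/3
S_{-1} (D + S_{-1} + D_q) f = 3x^3 + (34/3)x^2 + (16/3)x - 2/3
D_q (D + S_{-1} + D_q) f = -(19/3)x^2 - (68/9)x - 16/3
(D + S_{-1} + D_q) (D + S_{-1} + D_q) f = 3x^3 - 4x^2 + (184/9)x - 34/3
D (D + S_{-1} + D_q) (D + S_{-1} + D_q) f = 9x^2 - 8x + 184/9
S_{-1} (D + S_{-1} + D_q) (D + S_{-1} + D_q) f = -3x^3 - 4x^2 - (184/9)x - 34/3
D_q (D + S_{-1} + D_q) (D + S_{-1} + D_q) f = (19/3)x^2 + (8/3)x + 184/9
(D + S_{-1} + D_q) (D + S_{-1} + D_q) (D + S_{-1} + D_q) f = -3x^3 + (34/3)x^2 - (232/9)x + 266/9

the result is g(x) = -3x^3 + (34/3)x^2 - (232/9)x + 266/9


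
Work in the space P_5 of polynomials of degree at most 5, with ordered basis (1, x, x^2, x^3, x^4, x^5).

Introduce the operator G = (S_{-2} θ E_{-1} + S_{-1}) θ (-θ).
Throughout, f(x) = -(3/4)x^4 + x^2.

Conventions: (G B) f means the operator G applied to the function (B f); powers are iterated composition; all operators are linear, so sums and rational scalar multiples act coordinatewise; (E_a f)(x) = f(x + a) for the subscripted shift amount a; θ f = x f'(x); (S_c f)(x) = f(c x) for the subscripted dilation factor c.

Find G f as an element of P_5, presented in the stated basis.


θ f = -3x^4 + 2x^2
(-θ) f = 3x^4 - 2x^2
θ (-θ) f = 12x^4 - 4x^2
E_{-1} θ (-θ) f = 12x^4 - 48x^3 + 68x^2 - 40x + 8
θ E_{-1} θ (-θ) f = 48x^4 - 144x^3 + 136x^2 - 40x
S_{-2} θ E_{-1} θ (-θ) f = 768x^4 + 1152x^3 + 544x^2 + 80x
S_{-1} θ (-θ) f = 12x^4 - 4x^2
(S_{-2} θ E_{-1} + S_{-1}) θ (-θ) f = 780x^4 + 1152x^3 + 540x^2 + 80x

g(x) = 780x^4 + 1152x^3 + 540x^2 + 80x


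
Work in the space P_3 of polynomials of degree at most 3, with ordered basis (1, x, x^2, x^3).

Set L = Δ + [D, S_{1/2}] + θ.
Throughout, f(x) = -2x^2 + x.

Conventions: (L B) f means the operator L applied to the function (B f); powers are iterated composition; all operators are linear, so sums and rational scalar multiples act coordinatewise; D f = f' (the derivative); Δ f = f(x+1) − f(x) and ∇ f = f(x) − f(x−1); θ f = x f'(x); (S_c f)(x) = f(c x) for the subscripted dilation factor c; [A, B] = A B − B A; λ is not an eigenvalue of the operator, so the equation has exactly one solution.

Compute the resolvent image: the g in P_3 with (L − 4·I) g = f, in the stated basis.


write g with unknown coordinates in the stated basis and equate coefficients in (L − 4·I) g = f
solving from the highest basis element down gives g = x^2 + (1/6)x + 13/48
check: L g = 2x^2 + (5/3)x + 13/12
so L g − 4·g = -2x^2 + x = f ✓

the result is g(x) = x^2 + (1/6)x + 13/48


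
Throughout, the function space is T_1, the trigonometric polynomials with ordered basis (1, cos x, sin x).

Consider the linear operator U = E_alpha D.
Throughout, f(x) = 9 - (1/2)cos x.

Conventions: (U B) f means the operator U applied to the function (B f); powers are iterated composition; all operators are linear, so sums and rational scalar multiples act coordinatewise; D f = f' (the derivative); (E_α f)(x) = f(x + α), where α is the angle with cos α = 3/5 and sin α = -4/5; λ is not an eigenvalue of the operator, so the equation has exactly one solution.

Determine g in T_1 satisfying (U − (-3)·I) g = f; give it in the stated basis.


the image equals g(x) = 3 - (19/148)cos x - (3/148)sin x

write g with unknown coordinates in the stated basis and equate coefficients in (U − (-3)·I) g = f
solving from the highest basis element down gives g = 3 - (19/148)cos x - (3/148)sin x
check: U g = -(17/148)cos x + (9/148)sin x
so U g − (-3)·g = 9 - (1/2)cos x = f ✓
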